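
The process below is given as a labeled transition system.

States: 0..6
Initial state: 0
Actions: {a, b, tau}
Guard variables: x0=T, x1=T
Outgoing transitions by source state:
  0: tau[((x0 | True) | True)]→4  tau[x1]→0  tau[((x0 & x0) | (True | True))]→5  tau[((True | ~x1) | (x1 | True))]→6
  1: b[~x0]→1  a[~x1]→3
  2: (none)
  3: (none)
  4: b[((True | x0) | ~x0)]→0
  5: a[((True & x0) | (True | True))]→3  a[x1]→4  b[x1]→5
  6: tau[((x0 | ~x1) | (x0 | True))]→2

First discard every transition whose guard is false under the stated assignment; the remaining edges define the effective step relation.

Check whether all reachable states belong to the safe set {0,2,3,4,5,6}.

Answer: INVARIANT HOLDS

Trace:
Inv-set: {0,2,3,4,5,6}
R = {0,2,3,4,5,6}
  0: safe
  2: safe
  3: safe
  4: safe
  5: safe
  6: safe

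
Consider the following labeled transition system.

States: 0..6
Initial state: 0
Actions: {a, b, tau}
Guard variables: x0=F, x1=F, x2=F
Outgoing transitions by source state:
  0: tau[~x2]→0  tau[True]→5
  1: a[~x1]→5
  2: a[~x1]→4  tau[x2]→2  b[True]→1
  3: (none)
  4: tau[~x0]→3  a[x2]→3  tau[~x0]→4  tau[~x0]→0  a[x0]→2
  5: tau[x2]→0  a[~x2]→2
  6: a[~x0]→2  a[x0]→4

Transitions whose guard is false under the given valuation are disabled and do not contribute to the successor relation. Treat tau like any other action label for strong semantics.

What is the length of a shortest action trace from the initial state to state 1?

Breadth-first toward 1:
  Layer 0: {0}
  Layer 1: {5}
  Layer 2: {2}
  Layer 3: {1,4}
1 enters at depth 3; path tau·a·b

Answer: 3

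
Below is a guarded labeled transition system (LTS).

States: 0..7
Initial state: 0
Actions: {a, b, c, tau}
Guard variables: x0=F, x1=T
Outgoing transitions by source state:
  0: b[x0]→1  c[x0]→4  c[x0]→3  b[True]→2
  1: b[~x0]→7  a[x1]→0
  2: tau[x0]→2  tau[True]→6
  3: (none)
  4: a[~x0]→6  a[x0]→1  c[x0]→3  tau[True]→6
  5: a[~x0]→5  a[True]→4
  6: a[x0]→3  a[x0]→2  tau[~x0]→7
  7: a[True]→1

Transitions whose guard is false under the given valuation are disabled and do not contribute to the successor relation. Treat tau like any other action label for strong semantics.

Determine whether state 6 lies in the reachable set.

Answer: REACHABLE

Analysis:
Guard filter leaves 10 enabled edge(s).
Layer 0: {0}
Layer 1: {2}  cumulative {0,2}
Layer 2: {6}  cumulative {0,2,6}
Layer 3: {7}  cumulative {0,2,6,7}
Layer 4: {1}  cumulative {0,1,2,6,7}
Reachable = {0,1,2,6,7}
witness 6: b·tau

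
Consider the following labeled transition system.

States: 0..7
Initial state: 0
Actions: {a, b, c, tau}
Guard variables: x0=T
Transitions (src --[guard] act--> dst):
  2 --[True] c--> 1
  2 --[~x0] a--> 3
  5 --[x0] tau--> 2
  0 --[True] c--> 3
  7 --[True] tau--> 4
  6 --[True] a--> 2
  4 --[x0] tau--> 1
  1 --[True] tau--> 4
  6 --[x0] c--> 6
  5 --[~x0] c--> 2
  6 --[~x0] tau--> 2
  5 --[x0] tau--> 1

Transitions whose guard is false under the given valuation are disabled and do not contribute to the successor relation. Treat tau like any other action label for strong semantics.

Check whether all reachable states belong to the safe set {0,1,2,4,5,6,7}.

Inv-set: {0,1,2,4,5,6,7}
R = {0,3}
  0: ok
  3: VIOLATES
counterexample path to 3: c

Answer: INVARIANT VIOLATED at state 3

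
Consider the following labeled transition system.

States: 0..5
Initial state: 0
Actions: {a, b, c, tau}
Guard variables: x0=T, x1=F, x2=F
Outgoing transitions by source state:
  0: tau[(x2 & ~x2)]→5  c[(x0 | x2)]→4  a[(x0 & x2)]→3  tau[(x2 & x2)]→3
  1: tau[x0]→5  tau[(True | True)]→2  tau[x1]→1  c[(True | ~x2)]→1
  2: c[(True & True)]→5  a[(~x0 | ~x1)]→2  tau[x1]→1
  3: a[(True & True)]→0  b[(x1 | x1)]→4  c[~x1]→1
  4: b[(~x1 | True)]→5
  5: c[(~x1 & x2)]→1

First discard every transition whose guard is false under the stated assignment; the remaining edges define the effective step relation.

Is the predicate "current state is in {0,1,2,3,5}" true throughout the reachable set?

Answer: INVARIANT VIOLATED at state 4

Working:
Safe = {0,1,2,3,5}
Reach set: {0,4,5}
  0: safe
  4: ✗ unsafe
  5: safe
witness against invariant: c → 4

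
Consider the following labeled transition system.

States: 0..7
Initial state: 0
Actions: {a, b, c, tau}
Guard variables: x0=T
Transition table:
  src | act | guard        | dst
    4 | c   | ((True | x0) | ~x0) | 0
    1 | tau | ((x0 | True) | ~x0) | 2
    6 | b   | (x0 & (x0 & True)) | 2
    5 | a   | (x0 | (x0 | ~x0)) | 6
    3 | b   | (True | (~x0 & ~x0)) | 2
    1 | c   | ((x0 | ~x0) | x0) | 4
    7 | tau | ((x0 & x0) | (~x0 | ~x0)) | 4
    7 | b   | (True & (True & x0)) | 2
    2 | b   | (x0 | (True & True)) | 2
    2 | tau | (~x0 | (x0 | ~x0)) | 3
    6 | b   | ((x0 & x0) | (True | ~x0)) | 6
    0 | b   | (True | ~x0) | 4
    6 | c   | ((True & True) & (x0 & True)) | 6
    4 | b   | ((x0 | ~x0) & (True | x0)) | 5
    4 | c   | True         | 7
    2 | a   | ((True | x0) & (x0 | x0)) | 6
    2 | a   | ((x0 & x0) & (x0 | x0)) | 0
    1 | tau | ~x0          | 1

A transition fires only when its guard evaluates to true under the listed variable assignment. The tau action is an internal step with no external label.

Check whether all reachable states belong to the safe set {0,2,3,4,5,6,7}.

Inv-set: {0,2,3,4,5,6,7}
Reach set: {0,2,3,4,5,6,7}
  0: ok
  2: ok
  3: ok
  4: ok
  5: ok
  6: ok
  7: ok

Answer: INVARIANT HOLDS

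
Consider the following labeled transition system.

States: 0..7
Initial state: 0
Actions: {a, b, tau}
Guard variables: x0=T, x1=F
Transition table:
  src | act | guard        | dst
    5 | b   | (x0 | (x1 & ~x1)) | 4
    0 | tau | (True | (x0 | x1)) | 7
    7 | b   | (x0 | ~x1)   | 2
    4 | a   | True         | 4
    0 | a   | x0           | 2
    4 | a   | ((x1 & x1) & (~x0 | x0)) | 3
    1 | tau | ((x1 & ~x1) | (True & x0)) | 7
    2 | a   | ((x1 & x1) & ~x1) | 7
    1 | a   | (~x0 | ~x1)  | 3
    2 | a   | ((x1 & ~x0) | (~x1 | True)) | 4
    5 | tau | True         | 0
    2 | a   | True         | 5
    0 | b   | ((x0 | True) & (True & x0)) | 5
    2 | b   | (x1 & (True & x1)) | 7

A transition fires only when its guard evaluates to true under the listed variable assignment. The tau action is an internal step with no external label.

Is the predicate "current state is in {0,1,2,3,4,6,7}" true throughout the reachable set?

Safe = {0,1,2,3,4,6,7}
R = {0,2,4,5,7}
  0: safe
  2: safe
  4: safe
  5: ✗ unsafe
  7: safe
reach 5 via b — violates

Answer: INVARIANT VIOLATED at state 5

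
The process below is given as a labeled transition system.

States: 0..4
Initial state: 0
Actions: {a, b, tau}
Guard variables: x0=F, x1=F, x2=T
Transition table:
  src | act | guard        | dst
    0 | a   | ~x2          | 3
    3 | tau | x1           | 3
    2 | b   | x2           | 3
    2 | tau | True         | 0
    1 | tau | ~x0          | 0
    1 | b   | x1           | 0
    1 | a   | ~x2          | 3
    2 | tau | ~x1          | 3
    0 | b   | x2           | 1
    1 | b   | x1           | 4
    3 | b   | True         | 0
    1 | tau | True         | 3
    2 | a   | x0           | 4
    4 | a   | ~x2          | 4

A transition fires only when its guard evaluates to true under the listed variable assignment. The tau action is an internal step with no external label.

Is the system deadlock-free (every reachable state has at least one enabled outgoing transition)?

R = {0,1,3}
  0: b→1  [1 exit(s)]
  1: tau→0  tau→3  [2 exit(s)]
  3: b→0  [1 exit(s)]

Answer: DEADLOCK-FREE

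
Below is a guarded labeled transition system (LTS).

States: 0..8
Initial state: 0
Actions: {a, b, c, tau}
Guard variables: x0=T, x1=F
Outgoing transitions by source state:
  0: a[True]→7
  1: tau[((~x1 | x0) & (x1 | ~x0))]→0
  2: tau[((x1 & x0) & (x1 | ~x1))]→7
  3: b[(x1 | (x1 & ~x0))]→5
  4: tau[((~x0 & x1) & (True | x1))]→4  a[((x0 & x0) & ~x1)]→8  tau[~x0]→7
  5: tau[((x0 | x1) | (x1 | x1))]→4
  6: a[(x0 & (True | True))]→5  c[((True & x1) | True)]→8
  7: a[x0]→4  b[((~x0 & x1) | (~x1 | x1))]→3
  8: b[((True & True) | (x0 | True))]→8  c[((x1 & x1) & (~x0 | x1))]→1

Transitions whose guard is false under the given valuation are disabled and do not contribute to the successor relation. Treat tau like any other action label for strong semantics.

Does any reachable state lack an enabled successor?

Answer: DEADLOCK at state 3

Working:
Reachable = {0,3,4,7,8}
  0: a→7  [1 out]
  3: ∅  [STUCK]
  4: a→8  [1 out]
  7: a→4  b→3  [2 out]
  8: b→8  [1 out]
witness 3: a·b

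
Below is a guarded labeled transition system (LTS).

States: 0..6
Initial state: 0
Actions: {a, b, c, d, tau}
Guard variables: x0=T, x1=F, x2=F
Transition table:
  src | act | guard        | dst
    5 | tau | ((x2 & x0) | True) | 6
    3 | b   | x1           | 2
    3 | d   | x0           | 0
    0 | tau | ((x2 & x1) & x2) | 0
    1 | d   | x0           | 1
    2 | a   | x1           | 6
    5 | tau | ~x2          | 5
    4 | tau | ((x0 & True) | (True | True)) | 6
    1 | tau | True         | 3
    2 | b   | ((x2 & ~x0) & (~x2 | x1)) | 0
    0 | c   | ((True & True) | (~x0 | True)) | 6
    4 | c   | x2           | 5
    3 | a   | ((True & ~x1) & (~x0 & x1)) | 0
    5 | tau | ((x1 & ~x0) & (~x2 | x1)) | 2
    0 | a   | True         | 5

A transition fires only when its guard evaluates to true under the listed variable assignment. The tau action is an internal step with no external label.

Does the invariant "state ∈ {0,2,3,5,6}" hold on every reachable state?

Answer: INVARIANT HOLDS

Working:
Allowed set {0,2,3,5,6}
R = {0,5,6}
  0: ok
  5: ok
  6: ok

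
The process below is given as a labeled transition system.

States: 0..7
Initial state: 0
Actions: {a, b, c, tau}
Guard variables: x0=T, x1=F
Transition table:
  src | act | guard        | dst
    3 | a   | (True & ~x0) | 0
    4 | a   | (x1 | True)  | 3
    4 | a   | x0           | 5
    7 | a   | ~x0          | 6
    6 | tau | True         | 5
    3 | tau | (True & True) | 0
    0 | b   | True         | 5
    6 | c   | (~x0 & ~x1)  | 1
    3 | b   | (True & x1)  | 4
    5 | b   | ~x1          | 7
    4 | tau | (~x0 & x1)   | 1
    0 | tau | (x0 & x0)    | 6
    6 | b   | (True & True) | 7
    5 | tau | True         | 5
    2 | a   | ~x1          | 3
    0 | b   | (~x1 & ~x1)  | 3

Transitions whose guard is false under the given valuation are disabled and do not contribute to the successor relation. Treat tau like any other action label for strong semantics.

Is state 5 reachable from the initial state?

11 transition(s) survive guard evaluation.
depth 0: {0}
depth 1: {3,5,6}  now seen {0,3,5,6}
depth 2: {7}  now seen {0,3,5,6,7}
Reachable = {0,3,5,6,7}
trace reaching 5: b

Answer: REACHABLE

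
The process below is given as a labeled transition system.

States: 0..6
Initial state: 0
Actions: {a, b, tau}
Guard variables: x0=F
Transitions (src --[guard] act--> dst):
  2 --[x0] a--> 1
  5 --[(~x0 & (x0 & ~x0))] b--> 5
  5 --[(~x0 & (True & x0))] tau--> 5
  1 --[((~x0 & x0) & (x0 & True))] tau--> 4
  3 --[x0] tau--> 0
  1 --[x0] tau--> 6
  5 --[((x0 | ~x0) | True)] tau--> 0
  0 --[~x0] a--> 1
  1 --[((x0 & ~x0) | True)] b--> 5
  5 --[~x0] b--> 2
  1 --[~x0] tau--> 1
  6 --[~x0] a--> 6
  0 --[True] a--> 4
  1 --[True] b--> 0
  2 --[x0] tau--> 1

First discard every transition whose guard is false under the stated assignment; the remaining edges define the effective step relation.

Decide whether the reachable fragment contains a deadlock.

Reachable = {0,1,2,4,5}
  0: a→1  a→4  [deg 2]
  1: b→0  b→5  tau→1  [deg 3]
  2: ∅  [no exit]
  4: ∅  [no exit]
  5: b→2  tau→0  [deg 2]
trace reaching 2: a·b·b

Answer: DEADLOCK at state 2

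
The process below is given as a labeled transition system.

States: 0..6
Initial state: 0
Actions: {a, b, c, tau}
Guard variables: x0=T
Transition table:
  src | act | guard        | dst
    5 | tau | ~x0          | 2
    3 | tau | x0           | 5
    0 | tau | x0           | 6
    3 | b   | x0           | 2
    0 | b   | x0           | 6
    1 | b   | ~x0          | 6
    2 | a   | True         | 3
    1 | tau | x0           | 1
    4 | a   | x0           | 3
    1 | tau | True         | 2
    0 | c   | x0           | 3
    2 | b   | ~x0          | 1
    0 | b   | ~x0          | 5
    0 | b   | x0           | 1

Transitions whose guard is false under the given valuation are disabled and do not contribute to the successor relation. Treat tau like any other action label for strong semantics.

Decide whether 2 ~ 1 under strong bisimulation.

Answer: NOT BISIMILAR

Working:
Bisimulation quotient by refinement:
  π0 = {{0,1,2,3,4,5,6}}
  π1 = {{0},{1},{2,4},{3},{5,6}}
Fixed point at round 2; 5 class(es).
class of 2: {2,4}; class of 1: {1}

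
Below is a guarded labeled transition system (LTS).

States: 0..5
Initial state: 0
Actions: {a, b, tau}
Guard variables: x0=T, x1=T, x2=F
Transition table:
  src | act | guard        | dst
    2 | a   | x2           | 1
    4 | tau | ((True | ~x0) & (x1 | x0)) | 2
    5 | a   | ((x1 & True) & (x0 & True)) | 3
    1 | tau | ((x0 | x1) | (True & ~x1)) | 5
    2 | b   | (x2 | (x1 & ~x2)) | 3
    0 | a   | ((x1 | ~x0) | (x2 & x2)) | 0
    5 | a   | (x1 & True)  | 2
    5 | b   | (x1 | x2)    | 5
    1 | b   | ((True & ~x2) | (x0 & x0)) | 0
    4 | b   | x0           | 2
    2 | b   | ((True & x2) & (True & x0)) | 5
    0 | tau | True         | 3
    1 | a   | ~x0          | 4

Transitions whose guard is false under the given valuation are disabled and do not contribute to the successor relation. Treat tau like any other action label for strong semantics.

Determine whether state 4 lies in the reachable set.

Answer: UNREACHABLE

Trace:
10 transition(s) survive guard evaluation.
L0 = {0}
L1 = {3}  total {0,3}
R = {0,3}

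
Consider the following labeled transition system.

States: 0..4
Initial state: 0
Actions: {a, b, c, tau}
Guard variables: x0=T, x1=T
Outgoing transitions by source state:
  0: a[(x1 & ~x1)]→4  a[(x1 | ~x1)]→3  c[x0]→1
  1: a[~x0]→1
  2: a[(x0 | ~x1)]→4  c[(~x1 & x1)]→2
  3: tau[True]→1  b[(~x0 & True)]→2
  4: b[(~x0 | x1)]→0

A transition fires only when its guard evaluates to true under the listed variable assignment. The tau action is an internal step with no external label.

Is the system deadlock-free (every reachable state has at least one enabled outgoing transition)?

Answer: DEADLOCK at state 1

Working:
R = {0,1,3}
  0: a→3  c→1  [deg 2]
  1: ∅  [no exit]
  3: tau→1  [deg 1]
trace reaching 1: c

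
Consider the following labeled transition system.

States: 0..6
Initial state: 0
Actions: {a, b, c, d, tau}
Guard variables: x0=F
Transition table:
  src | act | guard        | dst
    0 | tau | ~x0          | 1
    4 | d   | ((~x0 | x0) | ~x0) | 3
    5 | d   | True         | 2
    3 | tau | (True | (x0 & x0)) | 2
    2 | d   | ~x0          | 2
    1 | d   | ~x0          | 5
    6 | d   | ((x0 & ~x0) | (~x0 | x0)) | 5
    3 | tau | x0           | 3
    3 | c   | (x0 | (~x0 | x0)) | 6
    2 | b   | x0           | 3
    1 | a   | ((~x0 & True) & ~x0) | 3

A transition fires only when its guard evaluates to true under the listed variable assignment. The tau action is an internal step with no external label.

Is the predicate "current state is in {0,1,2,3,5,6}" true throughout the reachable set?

Inv-set: {0,1,2,3,5,6}
R = {0,1,2,3,5,6}
  0: ok
  1: ok
  2: ok
  3: ok
  5: ok
  6: ok

Answer: INVARIANT HOLDS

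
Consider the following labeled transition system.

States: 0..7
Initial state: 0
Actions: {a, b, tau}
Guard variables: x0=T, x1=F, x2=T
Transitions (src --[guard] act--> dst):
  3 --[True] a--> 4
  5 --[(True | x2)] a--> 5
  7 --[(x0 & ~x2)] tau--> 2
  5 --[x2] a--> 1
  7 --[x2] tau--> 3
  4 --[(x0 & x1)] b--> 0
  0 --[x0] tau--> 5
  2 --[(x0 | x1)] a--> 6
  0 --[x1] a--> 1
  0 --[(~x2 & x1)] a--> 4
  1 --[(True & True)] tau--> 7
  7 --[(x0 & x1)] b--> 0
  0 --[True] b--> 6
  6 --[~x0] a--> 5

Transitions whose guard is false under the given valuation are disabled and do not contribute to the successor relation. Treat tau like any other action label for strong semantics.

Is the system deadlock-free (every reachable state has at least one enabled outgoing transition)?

Answer: DEADLOCK at state 4

Analysis:
R = {0,1,3,4,5,6,7}
  0: b→6  tau→5  [deg 2]
  1: tau→7  [deg 1]
  3: a→4  [deg 1]
  4: ∅  [deadlock]
  5: a→1  a→5  [deg 2]
  6: ∅  [deadlock]
  7: tau→3  [deg 1]
Path to 4: tau·a·tau·tau·a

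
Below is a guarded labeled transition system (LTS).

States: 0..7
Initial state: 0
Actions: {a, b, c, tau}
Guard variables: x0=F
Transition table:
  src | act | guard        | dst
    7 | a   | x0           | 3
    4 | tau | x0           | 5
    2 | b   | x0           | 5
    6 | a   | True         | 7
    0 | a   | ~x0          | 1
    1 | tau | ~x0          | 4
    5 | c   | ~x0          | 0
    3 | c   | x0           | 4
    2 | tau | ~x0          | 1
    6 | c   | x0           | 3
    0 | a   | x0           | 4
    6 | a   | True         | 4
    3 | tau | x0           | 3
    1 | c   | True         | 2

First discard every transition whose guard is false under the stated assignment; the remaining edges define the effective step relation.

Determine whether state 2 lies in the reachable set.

7 transition(s) survive guard evaluation.
Layer 0: {0}
Layer 1: {1}  now seen {0,1}
Layer 2: {2,4}  now seen {0,1,2,4}
Reach set: {0,1,2,4}
Path to 2: a·c

Answer: REACHABLE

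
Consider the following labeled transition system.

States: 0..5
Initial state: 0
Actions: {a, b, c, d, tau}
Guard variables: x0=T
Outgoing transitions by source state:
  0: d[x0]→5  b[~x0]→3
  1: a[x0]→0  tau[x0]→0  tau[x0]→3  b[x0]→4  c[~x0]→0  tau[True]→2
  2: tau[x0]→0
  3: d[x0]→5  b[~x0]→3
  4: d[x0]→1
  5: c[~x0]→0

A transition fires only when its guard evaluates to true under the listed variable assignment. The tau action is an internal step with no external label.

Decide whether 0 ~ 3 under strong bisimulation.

Compute ~ classes (split until stable):
  round 0: {{0,1,2,3,4,5}}
  round 1: {{0,3,4},{1},{2},{5}}
  round 2: {{0,3},{1},{2},{4},{5}}
5 equivalence class(es) (converged in 3)
[0]={0,3}  [3]={0,3}

Answer: BISIMILAR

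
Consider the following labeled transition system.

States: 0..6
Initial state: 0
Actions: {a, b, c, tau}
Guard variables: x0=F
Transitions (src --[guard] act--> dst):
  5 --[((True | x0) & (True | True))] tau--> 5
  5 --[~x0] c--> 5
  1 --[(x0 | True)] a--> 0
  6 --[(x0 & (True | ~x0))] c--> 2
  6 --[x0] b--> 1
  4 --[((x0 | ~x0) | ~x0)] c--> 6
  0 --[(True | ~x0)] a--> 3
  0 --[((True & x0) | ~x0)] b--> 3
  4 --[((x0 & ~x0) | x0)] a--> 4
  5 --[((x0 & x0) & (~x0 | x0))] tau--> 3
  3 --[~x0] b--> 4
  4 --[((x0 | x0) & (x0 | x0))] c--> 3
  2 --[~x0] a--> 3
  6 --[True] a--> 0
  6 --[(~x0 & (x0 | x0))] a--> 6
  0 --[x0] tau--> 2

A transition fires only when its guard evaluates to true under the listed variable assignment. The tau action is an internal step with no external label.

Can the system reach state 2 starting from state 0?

Guard filter leaves 9 enabled edge(s).
L0 = {0}
L1 = {3}  cumulative {0,3}
L2 = {4}  cumulative {0,3,4}
L3 = {6}  cumulative {0,3,4,6}
R = {0,3,4,6}

Answer: UNREACHABLE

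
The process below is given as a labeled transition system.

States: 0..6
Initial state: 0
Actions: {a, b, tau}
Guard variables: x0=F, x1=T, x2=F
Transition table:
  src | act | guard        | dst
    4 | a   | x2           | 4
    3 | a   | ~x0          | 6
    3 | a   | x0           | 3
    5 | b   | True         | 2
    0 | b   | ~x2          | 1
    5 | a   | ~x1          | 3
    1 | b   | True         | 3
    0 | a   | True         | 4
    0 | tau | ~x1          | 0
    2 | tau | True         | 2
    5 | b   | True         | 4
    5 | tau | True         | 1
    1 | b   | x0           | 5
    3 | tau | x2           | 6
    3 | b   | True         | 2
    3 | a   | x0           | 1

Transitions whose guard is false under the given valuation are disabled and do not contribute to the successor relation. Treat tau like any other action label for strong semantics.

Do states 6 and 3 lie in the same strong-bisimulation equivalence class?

Answer: NOT BISIMILAR

Working:
Refine partition for ~:
  P[0] = {{0,1,2,3,4,5,6}}
  P[1] = {{0,3},{1},{2},{4,6},{5}}
  P[2] = {{0},{1},{2},{3},{4,6},{5}}
stable after 3 split(s): 6 block(s)
6∈{4,6}, 3∈{3}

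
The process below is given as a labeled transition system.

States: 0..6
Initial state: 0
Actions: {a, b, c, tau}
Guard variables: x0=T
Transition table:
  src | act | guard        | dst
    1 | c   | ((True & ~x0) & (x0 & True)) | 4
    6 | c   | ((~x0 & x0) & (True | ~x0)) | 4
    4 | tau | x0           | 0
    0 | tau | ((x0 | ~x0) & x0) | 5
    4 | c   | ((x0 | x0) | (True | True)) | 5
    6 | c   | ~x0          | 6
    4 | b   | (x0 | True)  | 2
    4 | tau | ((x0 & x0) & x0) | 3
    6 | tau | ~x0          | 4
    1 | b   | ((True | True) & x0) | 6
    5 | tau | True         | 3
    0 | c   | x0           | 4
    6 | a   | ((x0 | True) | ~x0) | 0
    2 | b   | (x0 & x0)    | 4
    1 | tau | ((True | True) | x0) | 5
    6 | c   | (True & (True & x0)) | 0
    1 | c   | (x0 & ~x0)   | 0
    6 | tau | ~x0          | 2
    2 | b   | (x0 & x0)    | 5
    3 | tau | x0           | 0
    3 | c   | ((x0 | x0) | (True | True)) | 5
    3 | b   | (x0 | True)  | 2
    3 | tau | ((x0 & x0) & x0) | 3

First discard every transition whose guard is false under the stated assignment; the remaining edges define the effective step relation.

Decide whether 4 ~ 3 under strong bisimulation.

Compute ~ classes (split until stable):
  round 0: {{0,1,2,3,4,5,6}}
  round 1: {{0},{1},{2},{3,4},{5},{6}}
Fixed point at round 2; 6 class(es).
[4]={3,4}  [3]={3,4}

Answer: BISIMILAR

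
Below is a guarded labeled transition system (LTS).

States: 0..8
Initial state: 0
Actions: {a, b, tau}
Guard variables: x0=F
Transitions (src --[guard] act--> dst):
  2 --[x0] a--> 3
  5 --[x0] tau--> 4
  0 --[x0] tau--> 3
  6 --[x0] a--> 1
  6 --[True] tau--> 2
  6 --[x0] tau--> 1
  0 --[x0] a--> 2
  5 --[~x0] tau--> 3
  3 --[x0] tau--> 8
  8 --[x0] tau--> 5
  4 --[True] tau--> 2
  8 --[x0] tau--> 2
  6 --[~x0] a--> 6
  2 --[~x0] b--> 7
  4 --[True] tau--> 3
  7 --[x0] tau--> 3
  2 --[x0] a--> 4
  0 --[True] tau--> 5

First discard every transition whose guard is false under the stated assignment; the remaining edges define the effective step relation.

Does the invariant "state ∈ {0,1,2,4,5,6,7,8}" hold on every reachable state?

Inv-set: {0,1,2,4,5,6,7,8}
Reach set: {0,3,5}
  0: safe
  3: ✗ unsafe
  5: safe
witness against invariant: tau·tau → 3

Answer: INVARIANT VIOLATED at state 3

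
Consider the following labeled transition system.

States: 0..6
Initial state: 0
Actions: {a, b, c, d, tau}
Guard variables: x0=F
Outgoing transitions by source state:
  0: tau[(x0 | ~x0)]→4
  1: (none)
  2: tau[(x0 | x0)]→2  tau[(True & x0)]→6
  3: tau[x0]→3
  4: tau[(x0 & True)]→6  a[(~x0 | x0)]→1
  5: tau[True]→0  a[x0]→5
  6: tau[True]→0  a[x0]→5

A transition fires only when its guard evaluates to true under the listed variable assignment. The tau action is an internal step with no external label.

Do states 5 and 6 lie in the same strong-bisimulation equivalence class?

Bisimulation quotient by refinement:
  round 0: {{0,1,2,3,4,5,6}}
  round 1: {{0,5,6},{1,2,3},{4}}
  round 2: {{0},{1,2,3},{4},{5,6}}
Fixed point at round 3; 4 class(es).
[5]={5,6}  [6]={5,6}

Answer: BISIMILAR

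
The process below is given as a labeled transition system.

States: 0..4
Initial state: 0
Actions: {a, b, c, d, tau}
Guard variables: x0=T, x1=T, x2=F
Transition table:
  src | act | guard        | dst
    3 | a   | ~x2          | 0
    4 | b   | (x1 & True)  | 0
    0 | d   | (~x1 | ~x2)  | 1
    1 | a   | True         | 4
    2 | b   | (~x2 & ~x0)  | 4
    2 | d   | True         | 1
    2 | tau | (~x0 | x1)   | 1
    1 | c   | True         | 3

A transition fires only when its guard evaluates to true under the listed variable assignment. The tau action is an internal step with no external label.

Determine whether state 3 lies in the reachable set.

Answer: REACHABLE

Analysis:
Guard filter leaves 7 enabled edge(s).
Layer 0: {0}
Layer 1: {1}  now seen {0,1}
Layer 2: {3,4}  now seen {0,1,3,4}
R = {0,1,3,4}
witness 3: d·c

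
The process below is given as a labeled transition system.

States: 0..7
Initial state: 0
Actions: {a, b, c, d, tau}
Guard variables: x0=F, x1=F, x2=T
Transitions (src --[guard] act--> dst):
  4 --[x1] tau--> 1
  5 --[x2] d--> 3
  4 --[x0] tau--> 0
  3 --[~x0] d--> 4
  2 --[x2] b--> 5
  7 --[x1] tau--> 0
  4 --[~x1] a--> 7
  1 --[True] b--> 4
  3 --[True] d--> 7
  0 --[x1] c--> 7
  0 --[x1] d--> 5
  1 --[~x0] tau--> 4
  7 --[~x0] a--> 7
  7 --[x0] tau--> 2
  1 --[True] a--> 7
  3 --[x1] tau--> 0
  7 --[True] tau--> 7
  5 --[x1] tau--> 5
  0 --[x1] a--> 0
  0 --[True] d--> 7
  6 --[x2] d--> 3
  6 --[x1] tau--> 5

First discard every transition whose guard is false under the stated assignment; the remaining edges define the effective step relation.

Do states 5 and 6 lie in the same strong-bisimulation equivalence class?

Answer: BISIMILAR

Analysis:
Refine partition for ~:
  P[0] = {{0,1,2,3,4,5,6,7}}
  P[1] = {{0,3,5,6},{1},{2},{4},{7}}
  P[2] = {{0},{1},{2},{3},{4},{5,6},{7}}
7 equivalence class(es) (converged in 3)
class of 5: {5,6}; class of 6: {5,6}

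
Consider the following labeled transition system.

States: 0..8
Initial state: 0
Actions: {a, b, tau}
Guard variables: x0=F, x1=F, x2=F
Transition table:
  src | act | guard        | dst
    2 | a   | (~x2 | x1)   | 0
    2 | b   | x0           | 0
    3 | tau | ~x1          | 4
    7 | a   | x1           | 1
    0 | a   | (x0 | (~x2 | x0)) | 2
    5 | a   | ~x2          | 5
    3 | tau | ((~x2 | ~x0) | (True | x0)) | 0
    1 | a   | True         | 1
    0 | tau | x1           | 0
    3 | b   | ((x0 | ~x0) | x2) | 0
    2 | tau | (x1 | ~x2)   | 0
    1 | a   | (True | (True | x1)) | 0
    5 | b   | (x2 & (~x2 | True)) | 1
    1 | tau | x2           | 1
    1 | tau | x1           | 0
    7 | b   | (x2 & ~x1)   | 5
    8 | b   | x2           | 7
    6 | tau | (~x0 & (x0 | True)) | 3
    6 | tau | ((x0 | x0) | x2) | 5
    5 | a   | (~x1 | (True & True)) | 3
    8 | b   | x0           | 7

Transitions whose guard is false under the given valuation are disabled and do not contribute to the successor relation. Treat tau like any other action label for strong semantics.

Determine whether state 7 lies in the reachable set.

Answer: UNREACHABLE

Trace:
11 transition(s) survive guard evaluation.
depth 0: {0}
depth 1: {2}  cumulative {0,2}
R = {0,2}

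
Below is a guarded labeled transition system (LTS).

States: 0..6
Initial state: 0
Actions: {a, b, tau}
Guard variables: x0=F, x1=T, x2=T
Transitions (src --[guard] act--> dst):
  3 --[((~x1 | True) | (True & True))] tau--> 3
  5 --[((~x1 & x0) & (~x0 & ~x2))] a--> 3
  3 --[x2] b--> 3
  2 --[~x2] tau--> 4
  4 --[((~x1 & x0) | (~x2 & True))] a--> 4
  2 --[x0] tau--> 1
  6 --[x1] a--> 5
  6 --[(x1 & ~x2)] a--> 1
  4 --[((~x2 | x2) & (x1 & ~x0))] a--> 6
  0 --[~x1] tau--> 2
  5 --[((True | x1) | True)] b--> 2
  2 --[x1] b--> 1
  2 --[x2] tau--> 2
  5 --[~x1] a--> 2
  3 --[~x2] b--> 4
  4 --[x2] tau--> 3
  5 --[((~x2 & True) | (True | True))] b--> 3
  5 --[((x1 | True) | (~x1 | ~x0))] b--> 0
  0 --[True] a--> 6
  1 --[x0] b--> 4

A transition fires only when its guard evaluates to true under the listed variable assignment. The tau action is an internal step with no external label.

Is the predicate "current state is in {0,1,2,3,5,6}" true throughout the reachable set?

Answer: INVARIANT HOLDS

Working:
Safe = {0,1,2,3,5,6}
Reachable = {0,1,2,3,5,6}
  0: safe
  1: safe
  2: safe
  3: safe
  5: safe
  6: safe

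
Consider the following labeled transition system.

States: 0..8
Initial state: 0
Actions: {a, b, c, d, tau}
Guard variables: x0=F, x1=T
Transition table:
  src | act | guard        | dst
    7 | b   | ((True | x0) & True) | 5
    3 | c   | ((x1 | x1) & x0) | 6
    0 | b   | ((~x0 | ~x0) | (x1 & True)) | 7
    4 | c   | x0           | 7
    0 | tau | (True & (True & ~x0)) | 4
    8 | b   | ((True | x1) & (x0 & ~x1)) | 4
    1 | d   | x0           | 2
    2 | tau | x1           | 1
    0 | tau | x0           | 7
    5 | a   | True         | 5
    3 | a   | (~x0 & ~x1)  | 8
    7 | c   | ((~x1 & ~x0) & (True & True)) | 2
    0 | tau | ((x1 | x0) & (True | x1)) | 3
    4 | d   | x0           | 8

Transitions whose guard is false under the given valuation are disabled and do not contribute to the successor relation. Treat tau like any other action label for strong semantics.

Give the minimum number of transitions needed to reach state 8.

Layered search for 8:
  depth 0: {0}
  depth 1: {3,4,7}
  depth 2: {5}
8 never appears.

Answer: UNREACHABLE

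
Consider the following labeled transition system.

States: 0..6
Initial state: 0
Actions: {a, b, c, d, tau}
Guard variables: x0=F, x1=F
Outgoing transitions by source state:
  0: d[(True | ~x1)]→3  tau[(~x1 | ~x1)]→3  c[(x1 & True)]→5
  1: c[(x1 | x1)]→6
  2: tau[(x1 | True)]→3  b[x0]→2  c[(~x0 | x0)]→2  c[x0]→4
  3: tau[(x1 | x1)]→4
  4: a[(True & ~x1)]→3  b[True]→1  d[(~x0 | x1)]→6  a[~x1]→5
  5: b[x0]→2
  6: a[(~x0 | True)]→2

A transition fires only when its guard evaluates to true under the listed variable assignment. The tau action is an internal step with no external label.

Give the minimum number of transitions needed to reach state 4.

BFS to 4:
  depth 0: {0}
  depth 1: {3}
4 never appears.

Answer: UNREACHABLE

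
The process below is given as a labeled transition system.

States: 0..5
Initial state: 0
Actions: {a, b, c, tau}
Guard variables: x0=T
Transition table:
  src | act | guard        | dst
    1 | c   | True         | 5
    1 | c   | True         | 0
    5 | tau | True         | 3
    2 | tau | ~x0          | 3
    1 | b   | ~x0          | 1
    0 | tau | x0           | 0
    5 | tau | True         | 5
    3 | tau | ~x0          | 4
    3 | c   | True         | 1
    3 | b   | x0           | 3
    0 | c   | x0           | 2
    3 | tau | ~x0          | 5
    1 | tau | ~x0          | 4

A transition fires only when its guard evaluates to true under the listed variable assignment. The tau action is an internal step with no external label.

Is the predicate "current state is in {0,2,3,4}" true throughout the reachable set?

Answer: INVARIANT HOLDS

Analysis:
Allowed set {0,2,3,4}
Reach set: {0,2}
  0: safe
  2: safe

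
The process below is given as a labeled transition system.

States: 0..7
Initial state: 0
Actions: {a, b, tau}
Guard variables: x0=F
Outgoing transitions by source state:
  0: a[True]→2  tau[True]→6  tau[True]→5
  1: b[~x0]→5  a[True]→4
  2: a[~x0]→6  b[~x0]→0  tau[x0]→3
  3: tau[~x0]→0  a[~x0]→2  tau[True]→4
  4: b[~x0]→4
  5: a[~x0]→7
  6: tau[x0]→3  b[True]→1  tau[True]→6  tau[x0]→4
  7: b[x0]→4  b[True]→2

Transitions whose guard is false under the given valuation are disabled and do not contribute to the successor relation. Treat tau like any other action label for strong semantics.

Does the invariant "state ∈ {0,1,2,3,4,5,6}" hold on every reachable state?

Allowed set {0,1,2,3,4,5,6}
Reach set: {0,1,2,4,5,6,7}
  0: ✓
  1: ✓
  2: ✓
  4: ✓
  5: ✓
  6: ✓
  7: ✗ unsafe
reach 7 via tau·a — violates

Answer: INVARIANT VIOLATED at state 7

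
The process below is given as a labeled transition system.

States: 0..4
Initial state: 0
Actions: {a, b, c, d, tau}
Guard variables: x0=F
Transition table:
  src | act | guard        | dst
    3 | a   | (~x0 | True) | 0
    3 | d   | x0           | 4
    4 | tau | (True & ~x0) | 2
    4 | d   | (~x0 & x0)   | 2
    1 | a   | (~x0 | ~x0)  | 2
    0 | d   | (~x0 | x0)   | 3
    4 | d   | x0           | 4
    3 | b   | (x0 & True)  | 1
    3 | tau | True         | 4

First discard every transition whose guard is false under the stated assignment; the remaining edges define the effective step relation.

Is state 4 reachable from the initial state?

After dropping false guards: 5 live edges.
Layer 0: {0}
Layer 1: {3}  now seen {0,3}
Layer 2: {4}  now seen {0,3,4}
Layer 3: {2}  now seen {0,2,3,4}
R = {0,2,3,4}
Path to 4: d·tau

Answer: REACHABLE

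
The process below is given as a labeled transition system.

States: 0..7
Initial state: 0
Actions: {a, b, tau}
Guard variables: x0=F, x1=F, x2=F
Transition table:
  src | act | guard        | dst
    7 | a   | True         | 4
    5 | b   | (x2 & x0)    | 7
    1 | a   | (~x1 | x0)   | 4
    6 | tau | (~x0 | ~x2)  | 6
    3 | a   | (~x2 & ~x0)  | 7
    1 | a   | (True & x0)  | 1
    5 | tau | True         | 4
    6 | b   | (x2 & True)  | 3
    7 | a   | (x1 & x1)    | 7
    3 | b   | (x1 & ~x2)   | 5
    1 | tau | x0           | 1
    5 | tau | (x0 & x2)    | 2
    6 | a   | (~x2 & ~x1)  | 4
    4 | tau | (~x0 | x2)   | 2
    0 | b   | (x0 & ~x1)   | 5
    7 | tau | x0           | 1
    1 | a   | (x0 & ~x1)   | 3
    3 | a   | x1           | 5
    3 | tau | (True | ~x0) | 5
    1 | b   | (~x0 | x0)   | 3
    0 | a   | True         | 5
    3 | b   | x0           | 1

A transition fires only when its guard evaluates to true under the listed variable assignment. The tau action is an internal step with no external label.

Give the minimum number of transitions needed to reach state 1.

BFS to 1:
  Layer 0: {0}
  Layer 1: {5}
  Layer 2: {4}
  Layer 3: {2}
1 never appears.

Answer: UNREACHABLE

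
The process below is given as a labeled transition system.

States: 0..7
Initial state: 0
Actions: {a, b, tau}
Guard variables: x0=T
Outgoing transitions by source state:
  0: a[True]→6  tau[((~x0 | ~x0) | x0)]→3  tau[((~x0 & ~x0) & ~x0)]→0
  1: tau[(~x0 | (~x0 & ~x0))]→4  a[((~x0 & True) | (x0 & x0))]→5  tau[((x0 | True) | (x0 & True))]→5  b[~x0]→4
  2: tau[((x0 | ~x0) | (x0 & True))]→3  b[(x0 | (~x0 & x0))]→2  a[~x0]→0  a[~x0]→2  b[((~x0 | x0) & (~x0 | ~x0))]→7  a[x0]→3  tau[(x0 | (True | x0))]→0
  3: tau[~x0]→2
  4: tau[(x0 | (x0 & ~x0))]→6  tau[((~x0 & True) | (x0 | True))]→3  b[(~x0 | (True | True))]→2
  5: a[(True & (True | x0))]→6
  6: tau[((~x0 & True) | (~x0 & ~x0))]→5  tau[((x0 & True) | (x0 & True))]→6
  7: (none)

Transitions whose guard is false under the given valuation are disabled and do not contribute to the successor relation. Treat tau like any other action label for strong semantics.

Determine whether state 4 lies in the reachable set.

Guard filter leaves 13 enabled edge(s).
Layer 0: {0}
Layer 1: {3,6}  now seen {0,3,6}
Reachable = {0,3,6}

Answer: UNREACHABLE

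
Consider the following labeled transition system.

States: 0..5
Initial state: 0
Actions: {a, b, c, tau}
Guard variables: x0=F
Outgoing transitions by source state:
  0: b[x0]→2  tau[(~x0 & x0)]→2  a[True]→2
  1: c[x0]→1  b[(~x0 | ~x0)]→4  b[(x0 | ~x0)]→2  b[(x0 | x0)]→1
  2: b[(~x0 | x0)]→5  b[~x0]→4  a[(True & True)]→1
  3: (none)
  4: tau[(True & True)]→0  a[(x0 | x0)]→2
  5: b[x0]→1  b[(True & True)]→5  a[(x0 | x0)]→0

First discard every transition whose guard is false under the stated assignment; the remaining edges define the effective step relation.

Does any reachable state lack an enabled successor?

Reachable = {0,1,2,4,5}
  0: a→2  [1 out]
  1: b→2  b→4  [2 out]
  2: a→1  b→4  b→5  [3 out]
  4: tau→0  [1 out]
  5: b→5  [1 out]

Answer: DEADLOCK-FREE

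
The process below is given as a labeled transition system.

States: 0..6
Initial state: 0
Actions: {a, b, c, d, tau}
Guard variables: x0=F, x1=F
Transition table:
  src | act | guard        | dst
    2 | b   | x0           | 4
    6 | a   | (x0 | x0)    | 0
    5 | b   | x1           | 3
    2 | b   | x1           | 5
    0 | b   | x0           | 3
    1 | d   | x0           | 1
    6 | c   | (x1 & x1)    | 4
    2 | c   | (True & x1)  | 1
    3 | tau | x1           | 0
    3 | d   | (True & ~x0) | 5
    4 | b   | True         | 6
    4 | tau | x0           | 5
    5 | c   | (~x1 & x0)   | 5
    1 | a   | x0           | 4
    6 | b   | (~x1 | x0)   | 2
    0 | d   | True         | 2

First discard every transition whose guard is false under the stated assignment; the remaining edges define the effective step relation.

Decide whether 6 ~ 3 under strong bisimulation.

Compute ~ classes (split until stable):
  round 0: {{0,1,2,3,4,5,6}}
  round 1: {{0,3},{1,2,5},{4,6}}
  round 2: {{0,3},{1,2,5},{4},{6}}
Fixed point at round 3; 4 class(es).
[6]={6}  [3]={0,3}

Answer: NOT BISIMILAR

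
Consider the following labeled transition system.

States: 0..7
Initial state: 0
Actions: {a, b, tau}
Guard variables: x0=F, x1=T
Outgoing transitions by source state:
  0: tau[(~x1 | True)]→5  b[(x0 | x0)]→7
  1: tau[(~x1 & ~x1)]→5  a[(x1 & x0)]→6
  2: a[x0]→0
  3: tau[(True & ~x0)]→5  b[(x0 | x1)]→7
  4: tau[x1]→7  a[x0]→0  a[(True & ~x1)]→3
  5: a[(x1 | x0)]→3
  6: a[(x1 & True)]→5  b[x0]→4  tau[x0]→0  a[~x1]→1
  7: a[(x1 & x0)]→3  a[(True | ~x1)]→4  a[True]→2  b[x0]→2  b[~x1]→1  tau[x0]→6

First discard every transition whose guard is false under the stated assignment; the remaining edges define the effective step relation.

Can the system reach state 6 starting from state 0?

Answer: UNREACHABLE

Analysis:
After dropping false guards: 8 live edges.
depth 0: {0}
depth 1: {5}  cumulative {0,5}
depth 2: {3}  cumulative {0,3,5}
depth 3: {7}  cumulative {0,3,5,7}
depth 4: {2,4}  cumulative {0,2,3,4,5,7}
Reachable = {0,2,3,4,5,7}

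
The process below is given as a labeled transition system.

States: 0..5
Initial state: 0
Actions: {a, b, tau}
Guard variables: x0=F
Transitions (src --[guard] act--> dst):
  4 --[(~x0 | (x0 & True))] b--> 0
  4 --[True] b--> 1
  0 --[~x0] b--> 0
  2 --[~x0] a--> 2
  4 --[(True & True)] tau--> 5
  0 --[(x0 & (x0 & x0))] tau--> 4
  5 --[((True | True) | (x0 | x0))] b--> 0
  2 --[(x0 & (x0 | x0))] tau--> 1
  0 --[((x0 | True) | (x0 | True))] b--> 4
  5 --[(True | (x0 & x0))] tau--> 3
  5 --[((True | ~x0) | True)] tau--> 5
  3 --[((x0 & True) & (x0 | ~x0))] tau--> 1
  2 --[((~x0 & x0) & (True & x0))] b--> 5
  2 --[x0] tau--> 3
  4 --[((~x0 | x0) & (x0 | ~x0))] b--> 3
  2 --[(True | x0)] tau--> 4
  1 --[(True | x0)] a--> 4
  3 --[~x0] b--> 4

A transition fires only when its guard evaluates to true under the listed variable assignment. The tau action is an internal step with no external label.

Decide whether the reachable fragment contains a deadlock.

R = {0,1,3,4,5}
  0: b→0  b→4  [deg 2]
  1: a→4  [deg 1]
  3: b→4  [deg 1]
  4: b→0  b→1  b→3  tau→5  [deg 4]
  5: b→0  tau→3  tau→5  [deg 3]

Answer: DEADLOCK-FREE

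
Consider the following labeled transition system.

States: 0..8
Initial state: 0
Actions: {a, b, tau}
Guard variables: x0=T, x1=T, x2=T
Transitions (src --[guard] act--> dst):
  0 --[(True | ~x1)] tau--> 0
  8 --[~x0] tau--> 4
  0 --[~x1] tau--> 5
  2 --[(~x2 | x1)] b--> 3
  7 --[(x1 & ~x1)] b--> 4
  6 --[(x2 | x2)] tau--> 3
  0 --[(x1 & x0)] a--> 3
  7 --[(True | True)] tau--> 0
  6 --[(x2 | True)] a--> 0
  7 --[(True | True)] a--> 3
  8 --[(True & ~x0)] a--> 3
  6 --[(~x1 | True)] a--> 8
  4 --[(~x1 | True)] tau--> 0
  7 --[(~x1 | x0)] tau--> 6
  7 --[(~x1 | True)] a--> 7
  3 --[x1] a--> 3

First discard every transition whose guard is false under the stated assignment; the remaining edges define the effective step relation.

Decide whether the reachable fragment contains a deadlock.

Answer: DEADLOCK-FREE

Trace:
Reach set: {0,3}
  0: a→3  tau→0  [2 exit(s)]
  3: a→3  [1 exit(s)]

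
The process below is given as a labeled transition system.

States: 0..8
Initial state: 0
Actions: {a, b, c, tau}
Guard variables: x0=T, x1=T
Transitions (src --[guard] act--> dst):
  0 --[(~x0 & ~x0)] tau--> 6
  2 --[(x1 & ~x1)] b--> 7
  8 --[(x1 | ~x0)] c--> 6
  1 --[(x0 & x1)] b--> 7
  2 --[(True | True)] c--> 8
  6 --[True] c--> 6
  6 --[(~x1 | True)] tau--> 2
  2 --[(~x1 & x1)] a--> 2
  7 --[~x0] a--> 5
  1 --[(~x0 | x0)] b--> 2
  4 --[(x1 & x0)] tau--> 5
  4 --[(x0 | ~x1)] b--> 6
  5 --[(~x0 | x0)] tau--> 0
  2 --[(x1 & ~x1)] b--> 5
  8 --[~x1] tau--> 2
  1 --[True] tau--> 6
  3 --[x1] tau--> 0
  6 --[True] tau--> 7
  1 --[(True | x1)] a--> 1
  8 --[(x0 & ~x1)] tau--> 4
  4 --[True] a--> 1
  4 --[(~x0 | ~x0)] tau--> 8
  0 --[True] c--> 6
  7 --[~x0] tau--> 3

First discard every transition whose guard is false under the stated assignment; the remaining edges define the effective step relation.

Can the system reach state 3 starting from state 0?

15 transition(s) survive guard evaluation.
L0 = {0}
L1 = {6}  now seen {0,6}
L2 = {2,7}  now seen {0,2,6,7}
L3 = {8}  now seen {0,2,6,7,8}
Reach set: {0,2,6,7,8}

Answer: UNREACHABLE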